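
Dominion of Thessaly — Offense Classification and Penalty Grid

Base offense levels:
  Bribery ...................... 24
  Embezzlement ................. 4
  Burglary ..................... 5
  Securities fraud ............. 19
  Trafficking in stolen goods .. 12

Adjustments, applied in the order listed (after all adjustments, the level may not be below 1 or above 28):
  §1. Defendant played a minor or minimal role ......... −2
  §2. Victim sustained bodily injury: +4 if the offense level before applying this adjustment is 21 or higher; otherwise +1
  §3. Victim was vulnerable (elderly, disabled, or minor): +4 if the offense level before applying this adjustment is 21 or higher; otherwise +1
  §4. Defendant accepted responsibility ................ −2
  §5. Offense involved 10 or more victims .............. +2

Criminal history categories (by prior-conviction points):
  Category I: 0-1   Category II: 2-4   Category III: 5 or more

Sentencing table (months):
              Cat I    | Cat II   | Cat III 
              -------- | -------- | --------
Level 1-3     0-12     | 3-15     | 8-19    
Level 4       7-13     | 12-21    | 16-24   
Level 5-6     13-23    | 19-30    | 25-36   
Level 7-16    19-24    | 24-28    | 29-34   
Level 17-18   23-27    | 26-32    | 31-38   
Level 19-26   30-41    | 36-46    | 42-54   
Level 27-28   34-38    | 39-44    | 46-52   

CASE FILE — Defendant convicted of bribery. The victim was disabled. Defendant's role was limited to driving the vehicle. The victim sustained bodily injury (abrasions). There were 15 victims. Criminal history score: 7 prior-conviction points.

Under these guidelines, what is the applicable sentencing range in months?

Base offense level for bribery: 24.
§1 applies: 24 − 2 = 22.
§2 applies (level before this adjustment is 22 ≥ 21, so +4): 22 + 4 = 26.
§3 applies (level before this adjustment is 26 ≥ 21, so +4): 26 + 4 = 30.
§5 applies: 30 + 2 = 32.
Level 32 exceeds the maximum of 28; capped at 28.
Final offense level: 28.
Criminal history: 7 prior points → Category III (5+).
Level 28 falls in the 27-28 band.
Grid: Level 27-28 × Category III = 46-52 months.

46-52 months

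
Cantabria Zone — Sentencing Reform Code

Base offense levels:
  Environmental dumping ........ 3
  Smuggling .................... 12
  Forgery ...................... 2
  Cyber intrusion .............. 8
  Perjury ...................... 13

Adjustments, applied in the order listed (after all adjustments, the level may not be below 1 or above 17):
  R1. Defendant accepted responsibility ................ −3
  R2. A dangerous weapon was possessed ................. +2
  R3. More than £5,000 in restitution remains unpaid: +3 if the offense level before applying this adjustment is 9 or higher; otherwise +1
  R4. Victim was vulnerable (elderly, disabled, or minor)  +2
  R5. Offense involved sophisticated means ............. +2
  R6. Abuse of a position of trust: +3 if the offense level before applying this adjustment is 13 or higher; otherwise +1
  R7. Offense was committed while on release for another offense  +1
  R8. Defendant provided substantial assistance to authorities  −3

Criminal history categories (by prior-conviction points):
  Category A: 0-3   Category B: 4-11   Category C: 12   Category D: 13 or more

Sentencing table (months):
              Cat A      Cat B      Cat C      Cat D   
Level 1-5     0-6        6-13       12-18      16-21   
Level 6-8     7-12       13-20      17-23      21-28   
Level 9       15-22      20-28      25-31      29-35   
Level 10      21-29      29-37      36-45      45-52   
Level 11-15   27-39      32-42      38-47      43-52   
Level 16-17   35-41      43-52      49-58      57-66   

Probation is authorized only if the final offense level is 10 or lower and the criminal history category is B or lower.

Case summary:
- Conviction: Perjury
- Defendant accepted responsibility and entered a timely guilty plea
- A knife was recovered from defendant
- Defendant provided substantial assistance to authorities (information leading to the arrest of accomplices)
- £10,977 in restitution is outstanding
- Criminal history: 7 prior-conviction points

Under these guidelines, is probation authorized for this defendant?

No

Base offense level for perjury: 13.
R1 applies: 13 − 3 = 10.
R2 applies: 10 + 2 = 12.
R3 applies (level before this adjustment is 12 ≥ 9, so +3): 12 + 3 = 15.
R5 does not apply.
R6 does not apply.
R7 does not apply.
R8 applies: 15 − 3 = 12.
Final offense level: 12.
Criminal history: 7 prior points → Category B (4-11).
Level 12 falls in the 11-15 band.
Grid: Level 11-15 × Category B = 32-42 months.
Probation check: level 12 > 10 and category B ≤ B → not eligible.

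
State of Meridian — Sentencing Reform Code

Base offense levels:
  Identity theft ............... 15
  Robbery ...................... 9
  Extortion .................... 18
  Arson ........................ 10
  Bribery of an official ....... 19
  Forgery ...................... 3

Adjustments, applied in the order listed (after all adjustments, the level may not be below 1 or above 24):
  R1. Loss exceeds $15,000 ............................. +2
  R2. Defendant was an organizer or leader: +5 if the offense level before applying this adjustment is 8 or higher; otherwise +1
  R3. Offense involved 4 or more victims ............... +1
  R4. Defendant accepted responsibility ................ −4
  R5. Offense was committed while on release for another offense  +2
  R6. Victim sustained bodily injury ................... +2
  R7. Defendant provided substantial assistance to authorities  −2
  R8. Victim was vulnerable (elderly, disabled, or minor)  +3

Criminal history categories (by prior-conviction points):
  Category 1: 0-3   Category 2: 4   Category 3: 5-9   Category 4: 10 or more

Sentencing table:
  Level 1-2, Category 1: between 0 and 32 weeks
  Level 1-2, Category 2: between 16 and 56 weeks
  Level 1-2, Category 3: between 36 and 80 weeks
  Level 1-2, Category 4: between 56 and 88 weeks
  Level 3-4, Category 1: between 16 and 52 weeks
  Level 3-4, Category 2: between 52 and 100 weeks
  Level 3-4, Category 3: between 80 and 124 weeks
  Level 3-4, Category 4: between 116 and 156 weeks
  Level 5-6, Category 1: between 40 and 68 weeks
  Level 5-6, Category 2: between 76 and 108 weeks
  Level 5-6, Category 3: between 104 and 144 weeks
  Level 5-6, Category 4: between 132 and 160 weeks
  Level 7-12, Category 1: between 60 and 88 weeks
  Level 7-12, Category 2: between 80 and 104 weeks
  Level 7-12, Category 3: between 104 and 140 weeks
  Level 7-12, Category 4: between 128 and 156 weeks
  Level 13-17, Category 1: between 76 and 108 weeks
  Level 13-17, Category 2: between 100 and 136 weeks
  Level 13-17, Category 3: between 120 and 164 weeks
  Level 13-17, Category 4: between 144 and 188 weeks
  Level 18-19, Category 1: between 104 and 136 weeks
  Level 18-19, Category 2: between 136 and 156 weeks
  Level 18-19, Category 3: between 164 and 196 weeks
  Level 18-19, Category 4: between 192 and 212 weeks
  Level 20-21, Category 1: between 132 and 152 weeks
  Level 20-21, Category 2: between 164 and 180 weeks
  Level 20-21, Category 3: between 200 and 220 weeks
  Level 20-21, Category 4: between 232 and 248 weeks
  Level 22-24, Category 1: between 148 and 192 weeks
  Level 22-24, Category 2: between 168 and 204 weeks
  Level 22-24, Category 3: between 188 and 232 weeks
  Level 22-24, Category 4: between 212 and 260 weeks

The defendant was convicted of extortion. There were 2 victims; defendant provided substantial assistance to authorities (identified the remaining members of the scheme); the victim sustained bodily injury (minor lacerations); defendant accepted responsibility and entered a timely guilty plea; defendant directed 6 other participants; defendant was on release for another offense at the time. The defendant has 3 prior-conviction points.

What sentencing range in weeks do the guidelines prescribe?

Base offense level for extortion: 18.
R1 does not apply.
R2 applies (level before this adjustment is 18 ≥ 8, so +5): 18 + 5 = 23.
R4 applies: 23 − 4 = 19.
R5 applies: 19 + 2 = 21.
R6 applies: 21 + 2 = 23.
R7 applies: 23 − 2 = 21.
R8 does not apply.
Final offense level: 21.
Criminal history: 3 prior points → Category 1 (0-3).
Level 21 falls in the 20-21 band.
Grid: Level 20-21 × Category 1 = 132-152 weeks.

132-152 weeks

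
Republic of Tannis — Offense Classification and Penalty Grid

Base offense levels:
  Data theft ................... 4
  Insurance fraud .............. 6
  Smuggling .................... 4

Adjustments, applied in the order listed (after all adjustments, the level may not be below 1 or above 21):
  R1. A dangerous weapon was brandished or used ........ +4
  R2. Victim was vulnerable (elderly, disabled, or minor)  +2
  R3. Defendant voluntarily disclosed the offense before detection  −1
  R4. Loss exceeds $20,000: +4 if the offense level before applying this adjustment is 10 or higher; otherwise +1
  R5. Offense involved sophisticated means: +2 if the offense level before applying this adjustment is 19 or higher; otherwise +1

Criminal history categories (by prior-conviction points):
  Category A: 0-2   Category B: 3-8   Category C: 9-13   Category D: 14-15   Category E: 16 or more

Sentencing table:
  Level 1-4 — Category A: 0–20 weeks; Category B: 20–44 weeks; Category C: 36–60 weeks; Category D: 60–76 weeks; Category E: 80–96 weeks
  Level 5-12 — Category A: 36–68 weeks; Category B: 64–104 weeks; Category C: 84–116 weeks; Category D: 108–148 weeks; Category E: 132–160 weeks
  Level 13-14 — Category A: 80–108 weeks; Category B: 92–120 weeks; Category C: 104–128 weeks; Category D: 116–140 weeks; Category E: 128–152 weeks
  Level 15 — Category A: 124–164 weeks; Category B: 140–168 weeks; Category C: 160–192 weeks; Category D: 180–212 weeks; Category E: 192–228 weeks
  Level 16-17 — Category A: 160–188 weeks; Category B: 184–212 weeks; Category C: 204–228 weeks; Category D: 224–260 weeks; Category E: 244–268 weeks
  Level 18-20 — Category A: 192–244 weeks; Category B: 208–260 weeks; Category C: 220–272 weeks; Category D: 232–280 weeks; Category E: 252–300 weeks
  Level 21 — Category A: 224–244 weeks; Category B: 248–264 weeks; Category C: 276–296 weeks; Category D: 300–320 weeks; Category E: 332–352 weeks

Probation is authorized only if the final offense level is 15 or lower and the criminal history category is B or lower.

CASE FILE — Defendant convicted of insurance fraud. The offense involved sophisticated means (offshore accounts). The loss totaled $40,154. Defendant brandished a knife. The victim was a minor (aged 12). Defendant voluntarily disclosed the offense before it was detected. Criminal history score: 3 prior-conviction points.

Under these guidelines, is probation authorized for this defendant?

No

Base offense level for insurance fraud: 6.
R1 applies: 6 + 4 = 10.
R2 applies: 10 + 2 = 12.
R3 applies: 12 − 1 = 11.
R4 applies (level before this adjustment is 11 ≥ 10, so +4): 11 + 4 = 15.
R5 applies (level before this adjustment is 15 < 19, so +1): 15 + 1 = 16.
Final offense level: 16.
Criminal history: 3 prior points → Category B (3-8).
Level 16 falls in the 16-17 band.
Grid: Level 16-17 × Category B = 184-212 weeks.
Probation check: level 16 > 15 and category B ≤ B → not eligible.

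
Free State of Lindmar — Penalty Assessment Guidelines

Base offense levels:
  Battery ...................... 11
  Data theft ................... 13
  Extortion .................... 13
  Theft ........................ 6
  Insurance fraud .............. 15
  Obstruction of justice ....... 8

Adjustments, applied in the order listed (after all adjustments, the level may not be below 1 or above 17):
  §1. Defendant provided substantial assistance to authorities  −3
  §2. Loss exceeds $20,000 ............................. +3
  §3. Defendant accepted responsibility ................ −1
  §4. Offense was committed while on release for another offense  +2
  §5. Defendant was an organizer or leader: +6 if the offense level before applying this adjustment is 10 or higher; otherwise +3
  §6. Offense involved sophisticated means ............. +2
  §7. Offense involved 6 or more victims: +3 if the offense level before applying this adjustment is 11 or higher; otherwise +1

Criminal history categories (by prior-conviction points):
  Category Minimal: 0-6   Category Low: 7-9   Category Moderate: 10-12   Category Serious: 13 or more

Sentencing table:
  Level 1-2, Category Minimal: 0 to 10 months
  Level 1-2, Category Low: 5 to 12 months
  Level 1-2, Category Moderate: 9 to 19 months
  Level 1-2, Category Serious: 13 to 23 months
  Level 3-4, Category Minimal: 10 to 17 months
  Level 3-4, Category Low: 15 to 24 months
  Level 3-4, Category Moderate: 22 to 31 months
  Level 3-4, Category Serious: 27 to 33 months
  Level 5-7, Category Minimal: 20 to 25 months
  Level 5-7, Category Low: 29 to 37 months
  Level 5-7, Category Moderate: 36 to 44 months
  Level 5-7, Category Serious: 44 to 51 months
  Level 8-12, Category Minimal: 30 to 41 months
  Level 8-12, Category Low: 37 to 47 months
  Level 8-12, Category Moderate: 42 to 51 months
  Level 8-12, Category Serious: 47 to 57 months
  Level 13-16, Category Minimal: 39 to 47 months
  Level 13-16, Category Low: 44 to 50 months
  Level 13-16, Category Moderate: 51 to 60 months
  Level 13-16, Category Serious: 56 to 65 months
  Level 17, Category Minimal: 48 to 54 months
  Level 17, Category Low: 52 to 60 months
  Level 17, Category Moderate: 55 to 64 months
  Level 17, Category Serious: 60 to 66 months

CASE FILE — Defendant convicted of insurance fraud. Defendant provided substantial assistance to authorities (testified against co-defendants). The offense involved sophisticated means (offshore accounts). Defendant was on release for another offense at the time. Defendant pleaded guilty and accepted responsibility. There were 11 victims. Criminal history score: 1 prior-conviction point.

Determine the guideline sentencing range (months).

Base offense level for insurance fraud: 15.
§1 applies: 15 − 3 = 12.
§3 applies: 12 − 1 = 11.
§4 applies: 11 + 2 = 13.
§5 does not apply.
§6 applies: 13 + 2 = 15.
§7 applies (level before this adjustment is 15 ≥ 11, so +3): 15 + 3 = 18.
Level 18 exceeds the maximum of 17; capped at 17.
Final offense level: 17.
Criminal history: 1 prior point → Category Minimal (0-6).
Level 17 falls in the 17 band.
Grid: Level 17 × Category Minimal = 48-54 months.

48-54 months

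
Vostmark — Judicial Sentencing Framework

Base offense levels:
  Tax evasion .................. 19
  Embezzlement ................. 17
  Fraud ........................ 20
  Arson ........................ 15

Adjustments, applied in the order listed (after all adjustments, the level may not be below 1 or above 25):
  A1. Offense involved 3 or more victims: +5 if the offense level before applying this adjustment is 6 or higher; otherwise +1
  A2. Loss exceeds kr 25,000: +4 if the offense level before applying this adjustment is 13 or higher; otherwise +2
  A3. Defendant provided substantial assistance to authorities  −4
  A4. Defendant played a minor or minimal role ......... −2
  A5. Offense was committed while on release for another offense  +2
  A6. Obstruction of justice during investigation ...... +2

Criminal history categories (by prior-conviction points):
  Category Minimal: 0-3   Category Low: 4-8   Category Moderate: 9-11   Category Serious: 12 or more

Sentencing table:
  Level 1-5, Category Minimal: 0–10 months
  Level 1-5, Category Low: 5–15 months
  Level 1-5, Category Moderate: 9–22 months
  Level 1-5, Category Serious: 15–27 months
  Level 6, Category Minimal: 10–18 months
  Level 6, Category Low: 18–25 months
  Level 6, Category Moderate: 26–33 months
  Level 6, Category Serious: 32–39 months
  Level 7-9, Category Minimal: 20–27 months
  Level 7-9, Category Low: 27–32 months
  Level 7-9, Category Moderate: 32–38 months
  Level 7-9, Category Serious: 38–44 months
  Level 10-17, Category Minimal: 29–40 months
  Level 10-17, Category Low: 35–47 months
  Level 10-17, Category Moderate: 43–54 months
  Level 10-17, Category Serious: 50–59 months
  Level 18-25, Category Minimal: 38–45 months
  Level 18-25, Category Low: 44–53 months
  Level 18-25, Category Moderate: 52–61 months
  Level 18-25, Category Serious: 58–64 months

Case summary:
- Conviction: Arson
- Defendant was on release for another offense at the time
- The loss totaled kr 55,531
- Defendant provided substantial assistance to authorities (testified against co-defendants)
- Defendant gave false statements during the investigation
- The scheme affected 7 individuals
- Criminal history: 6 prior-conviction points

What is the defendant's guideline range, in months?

Base offense level for arson: 15.
A1 applies (level before this adjustment is 15 ≥ 6, so +5): 15 + 5 = 20.
A2 applies (level before this adjustment is 20 ≥ 13, so +4): 20 + 4 = 24.
A3 applies: 24 − 4 = 20.
A5 applies: 20 + 2 = 22.
A6 applies: 22 + 2 = 24.
Final offense level: 24.
Criminal history: 6 prior points → Category Low (4-8).
Level 24 falls in the 18-25 band.
Grid: Level 18-25 × Category Low = 44-53 months.

44-53 months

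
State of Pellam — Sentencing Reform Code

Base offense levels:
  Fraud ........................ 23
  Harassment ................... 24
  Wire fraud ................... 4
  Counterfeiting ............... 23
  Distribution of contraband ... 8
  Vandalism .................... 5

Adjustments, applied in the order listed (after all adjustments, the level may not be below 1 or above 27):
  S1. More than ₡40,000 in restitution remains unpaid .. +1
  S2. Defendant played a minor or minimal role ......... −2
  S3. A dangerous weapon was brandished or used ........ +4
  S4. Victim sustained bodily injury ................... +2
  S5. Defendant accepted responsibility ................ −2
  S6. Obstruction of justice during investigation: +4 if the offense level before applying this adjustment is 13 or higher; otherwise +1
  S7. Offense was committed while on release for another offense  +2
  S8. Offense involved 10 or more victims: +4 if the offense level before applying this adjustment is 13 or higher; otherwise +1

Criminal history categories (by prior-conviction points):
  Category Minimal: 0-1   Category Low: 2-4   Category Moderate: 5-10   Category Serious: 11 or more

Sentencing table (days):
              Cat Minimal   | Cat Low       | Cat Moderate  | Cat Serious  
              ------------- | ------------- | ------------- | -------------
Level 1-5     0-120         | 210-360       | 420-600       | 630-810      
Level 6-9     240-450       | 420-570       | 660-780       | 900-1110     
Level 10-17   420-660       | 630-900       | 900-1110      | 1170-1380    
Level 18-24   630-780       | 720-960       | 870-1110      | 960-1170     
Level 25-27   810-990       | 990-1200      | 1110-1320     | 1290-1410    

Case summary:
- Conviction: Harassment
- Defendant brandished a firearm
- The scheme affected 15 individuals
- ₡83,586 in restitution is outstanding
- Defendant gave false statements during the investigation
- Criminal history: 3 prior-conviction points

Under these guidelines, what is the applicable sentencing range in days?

Base offense level for harassment: 24.
S1 applies: 24 + 1 = 25.
S3 applies: 25 + 4 = 29.
S4 does not apply.
S5 does not apply.
S6 applies (level before this adjustment is 29 ≥ 13, so +4): 29 + 4 = 33.
S8 applies (level before this adjustment is 33 ≥ 13, so +4): 33 + 4 = 37.
Level 37 exceeds the maximum of 27; capped at 27.
Final offense level: 27.
Criminal history: 3 prior points → Category Low (2-4).
Level 27 falls in the 25-27 band.
Grid: Level 25-27 × Category Low = 990-1200 days.

990-1200 days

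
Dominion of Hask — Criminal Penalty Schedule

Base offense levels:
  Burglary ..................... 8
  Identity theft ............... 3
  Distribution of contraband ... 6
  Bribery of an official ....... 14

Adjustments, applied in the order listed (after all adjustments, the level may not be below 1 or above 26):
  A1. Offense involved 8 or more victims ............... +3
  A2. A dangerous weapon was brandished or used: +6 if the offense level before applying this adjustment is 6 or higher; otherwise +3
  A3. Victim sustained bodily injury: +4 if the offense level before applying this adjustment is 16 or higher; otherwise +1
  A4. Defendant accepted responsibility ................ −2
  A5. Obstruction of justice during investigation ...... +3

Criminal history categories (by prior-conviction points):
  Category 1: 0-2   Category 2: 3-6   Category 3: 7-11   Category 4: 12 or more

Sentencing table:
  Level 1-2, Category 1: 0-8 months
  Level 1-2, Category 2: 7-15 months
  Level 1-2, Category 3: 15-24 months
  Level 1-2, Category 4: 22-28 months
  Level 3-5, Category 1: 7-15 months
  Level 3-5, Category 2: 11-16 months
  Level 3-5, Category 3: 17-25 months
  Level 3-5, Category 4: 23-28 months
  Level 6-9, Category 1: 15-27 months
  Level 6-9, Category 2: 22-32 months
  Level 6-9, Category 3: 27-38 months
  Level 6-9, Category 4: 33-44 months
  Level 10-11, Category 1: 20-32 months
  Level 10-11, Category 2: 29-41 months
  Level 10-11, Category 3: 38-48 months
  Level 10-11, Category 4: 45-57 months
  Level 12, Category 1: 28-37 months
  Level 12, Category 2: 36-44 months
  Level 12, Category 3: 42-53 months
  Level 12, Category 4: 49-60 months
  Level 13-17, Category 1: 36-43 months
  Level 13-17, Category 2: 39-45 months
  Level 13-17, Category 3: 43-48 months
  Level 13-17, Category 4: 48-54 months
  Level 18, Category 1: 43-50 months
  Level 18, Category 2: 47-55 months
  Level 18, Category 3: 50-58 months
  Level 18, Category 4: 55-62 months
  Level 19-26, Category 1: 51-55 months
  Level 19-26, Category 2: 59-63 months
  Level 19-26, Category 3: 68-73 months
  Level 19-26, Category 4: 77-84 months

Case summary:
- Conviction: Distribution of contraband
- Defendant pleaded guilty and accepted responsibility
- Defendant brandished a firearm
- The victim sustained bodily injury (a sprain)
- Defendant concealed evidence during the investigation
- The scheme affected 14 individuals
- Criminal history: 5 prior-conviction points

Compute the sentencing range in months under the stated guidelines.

39-45 months

Base offense level for distribution of contraband: 6.
A1 applies: 6 + 3 = 9.
A2 applies (level before this adjustment is 9 ≥ 6, so +6): 9 + 6 = 15.
A3 applies (level before this adjustment is 15 < 16, so +1): 15 + 1 = 16.
A4 applies: 16 − 2 = 14.
A5 applies: 14 + 3 = 17.
Final offense level: 17.
Criminal history: 5 prior points → Category 2 (3-6).
Level 17 falls in the 13-17 band.
Grid: Level 13-17 × Category 2 = 39-45 months.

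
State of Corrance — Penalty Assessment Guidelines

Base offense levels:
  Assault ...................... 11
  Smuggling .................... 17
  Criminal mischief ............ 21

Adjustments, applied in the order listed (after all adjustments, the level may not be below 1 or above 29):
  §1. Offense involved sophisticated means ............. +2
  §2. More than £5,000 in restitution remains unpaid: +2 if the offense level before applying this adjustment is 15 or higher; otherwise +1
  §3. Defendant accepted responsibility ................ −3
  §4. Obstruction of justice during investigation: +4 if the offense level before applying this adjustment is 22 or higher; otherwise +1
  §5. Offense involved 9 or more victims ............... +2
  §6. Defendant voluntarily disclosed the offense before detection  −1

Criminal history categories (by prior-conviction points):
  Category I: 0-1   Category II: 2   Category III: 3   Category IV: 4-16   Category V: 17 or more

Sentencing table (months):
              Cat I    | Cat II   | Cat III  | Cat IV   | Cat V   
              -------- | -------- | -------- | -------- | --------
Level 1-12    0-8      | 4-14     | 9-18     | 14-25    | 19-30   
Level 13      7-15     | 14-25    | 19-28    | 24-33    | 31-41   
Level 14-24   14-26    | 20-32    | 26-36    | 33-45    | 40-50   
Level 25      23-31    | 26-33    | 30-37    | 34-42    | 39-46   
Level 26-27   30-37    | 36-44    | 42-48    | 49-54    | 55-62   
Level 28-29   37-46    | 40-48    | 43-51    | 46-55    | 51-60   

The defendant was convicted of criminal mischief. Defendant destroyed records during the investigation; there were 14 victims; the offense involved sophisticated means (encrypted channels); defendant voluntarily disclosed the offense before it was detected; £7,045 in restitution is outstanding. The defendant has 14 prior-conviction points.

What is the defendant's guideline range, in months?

Base offense level for criminal mischief: 21.
§1 applies: 21 + 2 = 23.
§2 applies (level before this adjustment is 23 ≥ 15, so +2): 23 + 2 = 25.
§3 does not apply.
§4 applies (level before this adjustment is 25 ≥ 22, so +4): 25 + 4 = 29.
§5 applies: 29 + 2 = 31.
§6 applies: 31 − 1 = 30.
Level 30 exceeds the maximum of 29; capped at 29.
Final offense level: 29.
Criminal history: 14 prior points → Category IV (4-16).
Level 29 falls in the 28-29 band.
Grid: Level 28-29 × Category IV = 46-55 months.

46-55 months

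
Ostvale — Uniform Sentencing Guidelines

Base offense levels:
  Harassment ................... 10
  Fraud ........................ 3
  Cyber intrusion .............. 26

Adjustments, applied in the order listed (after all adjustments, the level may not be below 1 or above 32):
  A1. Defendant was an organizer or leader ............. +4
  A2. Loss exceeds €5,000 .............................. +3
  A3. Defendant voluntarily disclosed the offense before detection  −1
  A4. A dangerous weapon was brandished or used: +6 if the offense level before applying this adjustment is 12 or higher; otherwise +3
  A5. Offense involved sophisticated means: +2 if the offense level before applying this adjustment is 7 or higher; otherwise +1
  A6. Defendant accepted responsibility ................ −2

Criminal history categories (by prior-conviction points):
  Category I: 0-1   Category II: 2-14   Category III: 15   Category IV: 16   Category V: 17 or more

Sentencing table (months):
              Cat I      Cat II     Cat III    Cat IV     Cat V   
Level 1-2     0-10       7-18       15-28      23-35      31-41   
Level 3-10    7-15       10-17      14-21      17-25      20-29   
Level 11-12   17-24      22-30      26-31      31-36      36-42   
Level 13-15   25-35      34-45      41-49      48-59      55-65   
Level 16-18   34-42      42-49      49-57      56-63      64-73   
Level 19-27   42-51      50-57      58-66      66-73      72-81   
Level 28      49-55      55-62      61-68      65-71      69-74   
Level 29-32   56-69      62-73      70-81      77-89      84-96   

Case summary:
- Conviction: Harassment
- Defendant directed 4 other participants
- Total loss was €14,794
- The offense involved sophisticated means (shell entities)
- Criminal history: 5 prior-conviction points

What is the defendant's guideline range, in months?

Base offense level for harassment: 10.
A1 applies: 10 + 4 = 14.
A2 applies: 14 + 3 = 17.
A4 does not apply.
A5 applies (level before this adjustment is 17 ≥ 7, so +2): 17 + 2 = 19.
A6 does not apply.
Final offense level: 19.
Criminal history: 5 prior points → Category II (2-14).
Level 19 falls in the 19-27 band.
Grid: Level 19-27 × Category II = 50-57 months.

50-57 months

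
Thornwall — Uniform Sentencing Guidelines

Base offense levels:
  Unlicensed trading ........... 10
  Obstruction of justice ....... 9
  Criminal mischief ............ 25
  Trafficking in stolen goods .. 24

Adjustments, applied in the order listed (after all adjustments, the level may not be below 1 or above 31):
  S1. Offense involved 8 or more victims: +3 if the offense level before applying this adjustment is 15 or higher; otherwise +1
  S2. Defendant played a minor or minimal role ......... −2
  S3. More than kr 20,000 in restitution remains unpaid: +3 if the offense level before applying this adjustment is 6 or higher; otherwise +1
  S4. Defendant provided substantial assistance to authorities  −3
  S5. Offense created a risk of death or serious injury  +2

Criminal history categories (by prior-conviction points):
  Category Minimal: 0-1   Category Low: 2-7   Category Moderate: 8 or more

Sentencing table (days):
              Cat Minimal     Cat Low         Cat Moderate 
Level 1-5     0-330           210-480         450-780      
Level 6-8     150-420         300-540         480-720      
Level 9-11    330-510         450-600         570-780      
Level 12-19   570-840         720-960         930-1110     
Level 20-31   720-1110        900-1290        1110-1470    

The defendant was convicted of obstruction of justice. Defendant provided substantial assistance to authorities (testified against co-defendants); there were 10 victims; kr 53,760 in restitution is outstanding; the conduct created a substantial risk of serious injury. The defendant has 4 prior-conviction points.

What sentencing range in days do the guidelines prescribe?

Base offense level for obstruction of justice: 9.
S1 applies (level before this adjustment is 9 < 15, so +1): 9 + 1 = 10.
S2 does not apply.
S3 applies (level before this adjustment is 10 ≥ 6, so +3): 10 + 3 = 13.
S4 applies: 13 − 3 = 10.
S5 applies: 10 + 2 = 12.
Final offense level: 12.
Criminal history: 4 prior points → Category Low (2-7).
Level 12 falls in the 12-19 band.
Grid: Level 12-19 × Category Low = 720-960 days.

720-960 days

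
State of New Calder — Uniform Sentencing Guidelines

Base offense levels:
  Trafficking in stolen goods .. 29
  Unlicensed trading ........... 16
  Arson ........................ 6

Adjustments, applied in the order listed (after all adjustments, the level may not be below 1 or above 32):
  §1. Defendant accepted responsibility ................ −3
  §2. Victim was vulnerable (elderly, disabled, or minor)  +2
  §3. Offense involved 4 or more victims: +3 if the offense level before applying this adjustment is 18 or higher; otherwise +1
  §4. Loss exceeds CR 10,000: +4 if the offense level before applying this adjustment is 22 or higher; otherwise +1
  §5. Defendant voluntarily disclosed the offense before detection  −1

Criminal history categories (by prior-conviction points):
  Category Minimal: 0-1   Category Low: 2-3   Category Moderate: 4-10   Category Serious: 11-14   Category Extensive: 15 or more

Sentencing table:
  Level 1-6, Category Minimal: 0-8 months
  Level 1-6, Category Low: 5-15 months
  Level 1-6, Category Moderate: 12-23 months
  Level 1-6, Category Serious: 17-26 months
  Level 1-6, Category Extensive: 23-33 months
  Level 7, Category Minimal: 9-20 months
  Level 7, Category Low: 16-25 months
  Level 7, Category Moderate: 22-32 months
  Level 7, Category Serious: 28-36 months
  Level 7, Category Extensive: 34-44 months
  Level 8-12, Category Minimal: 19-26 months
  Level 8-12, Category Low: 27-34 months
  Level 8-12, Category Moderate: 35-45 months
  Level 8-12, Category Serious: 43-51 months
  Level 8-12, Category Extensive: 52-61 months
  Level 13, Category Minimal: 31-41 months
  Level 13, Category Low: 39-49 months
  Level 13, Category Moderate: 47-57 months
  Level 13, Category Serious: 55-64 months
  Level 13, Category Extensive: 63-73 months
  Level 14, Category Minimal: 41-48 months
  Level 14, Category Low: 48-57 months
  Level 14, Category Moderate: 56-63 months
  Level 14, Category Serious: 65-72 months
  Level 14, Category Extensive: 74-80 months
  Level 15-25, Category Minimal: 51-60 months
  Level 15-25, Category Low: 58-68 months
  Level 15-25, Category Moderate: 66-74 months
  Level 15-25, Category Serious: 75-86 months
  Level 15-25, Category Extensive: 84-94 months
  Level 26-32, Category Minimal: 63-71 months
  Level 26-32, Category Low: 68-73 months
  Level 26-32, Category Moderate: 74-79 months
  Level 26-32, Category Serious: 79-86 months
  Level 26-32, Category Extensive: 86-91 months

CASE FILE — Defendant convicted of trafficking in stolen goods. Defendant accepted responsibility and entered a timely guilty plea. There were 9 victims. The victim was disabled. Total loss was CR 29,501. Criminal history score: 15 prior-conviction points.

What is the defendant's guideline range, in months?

86-91 months

Base offense level for trafficking in stolen goods: 29.
§1 applies: 29 − 3 = 26.
§2 applies: 26 + 2 = 28.
§3 applies (level before this adjustment is 28 ≥ 18, so +3): 28 + 3 = 31.
§4 applies (level before this adjustment is 31 ≥ 22, so +4): 31 + 4 = 35.
§5 does not apply.
Level 35 exceeds the maximum of 32; capped at 32.
Final offense level: 32.
Criminal history: 15 prior points → Category Extensive (15+).
Level 32 falls in the 26-32 band.
Grid: Level 26-32 × Category Extensive = 86-91 months.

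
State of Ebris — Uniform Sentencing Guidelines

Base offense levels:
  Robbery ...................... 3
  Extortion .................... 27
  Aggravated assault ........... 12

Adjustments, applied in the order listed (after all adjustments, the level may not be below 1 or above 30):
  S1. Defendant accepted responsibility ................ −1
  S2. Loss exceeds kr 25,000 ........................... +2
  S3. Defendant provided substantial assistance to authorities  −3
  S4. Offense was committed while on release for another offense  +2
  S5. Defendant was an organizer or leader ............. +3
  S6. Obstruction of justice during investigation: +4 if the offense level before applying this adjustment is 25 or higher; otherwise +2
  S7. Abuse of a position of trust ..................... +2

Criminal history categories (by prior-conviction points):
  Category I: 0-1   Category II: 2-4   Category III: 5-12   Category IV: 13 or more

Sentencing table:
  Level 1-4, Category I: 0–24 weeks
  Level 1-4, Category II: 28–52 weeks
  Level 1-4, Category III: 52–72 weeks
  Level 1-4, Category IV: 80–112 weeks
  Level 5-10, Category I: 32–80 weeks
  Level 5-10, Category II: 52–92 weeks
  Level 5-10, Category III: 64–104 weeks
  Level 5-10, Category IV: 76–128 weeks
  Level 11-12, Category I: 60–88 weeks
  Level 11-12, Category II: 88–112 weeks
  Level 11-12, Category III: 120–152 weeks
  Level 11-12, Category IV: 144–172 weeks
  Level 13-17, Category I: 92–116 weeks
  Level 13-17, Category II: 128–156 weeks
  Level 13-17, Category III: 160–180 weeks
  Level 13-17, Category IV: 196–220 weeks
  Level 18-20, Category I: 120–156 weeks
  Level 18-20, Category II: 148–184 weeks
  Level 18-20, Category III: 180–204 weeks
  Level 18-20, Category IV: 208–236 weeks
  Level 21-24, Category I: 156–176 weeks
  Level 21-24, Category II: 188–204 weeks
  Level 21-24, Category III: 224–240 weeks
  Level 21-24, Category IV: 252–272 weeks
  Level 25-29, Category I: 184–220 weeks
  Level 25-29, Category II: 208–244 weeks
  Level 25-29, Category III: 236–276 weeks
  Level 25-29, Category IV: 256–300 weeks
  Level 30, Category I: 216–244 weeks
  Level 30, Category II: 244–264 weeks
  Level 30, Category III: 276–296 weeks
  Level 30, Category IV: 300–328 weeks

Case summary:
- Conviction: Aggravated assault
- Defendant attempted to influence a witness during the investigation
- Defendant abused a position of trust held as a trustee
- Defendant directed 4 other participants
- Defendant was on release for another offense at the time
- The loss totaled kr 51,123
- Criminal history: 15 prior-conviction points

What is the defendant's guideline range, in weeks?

Base offense level for aggravated assault: 12.
S1 does not apply.
S2 applies: 12 + 2 = 14.
S4 applies: 14 + 2 = 16.
S5 applies: 16 + 3 = 19.
S6 applies (level before this adjustment is 19 < 25, so +2): 19 + 2 = 21.
S7 applies: 21 + 2 = 23.
Final offense level: 23.
Criminal history: 15 prior points → Category IV (13+).
Level 23 falls in the 21-24 band.
Grid: Level 21-24 × Category IV = 252-272 weeks.

252-272 weeks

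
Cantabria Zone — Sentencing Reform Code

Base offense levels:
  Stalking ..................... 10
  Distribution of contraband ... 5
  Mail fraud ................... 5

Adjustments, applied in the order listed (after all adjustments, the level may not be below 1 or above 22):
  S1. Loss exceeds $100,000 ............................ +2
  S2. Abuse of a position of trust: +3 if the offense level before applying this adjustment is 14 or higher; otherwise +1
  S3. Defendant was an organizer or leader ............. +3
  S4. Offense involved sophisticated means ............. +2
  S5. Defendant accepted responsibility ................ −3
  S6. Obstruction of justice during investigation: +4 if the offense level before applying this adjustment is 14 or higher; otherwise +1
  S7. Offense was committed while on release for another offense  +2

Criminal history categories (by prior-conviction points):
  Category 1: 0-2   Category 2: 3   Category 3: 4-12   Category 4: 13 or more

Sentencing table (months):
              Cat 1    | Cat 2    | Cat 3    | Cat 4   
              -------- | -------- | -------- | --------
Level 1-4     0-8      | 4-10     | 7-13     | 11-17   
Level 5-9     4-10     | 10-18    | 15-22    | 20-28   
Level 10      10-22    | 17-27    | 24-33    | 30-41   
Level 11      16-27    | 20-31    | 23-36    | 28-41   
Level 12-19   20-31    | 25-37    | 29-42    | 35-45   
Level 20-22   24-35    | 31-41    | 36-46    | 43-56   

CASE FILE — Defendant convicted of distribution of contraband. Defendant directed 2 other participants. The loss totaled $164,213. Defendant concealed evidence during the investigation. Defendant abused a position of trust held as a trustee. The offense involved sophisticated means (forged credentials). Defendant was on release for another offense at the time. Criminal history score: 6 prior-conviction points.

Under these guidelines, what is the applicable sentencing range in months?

29-42 months

Base offense level for distribution of contraband: 5.
S1 applies: 5 + 2 = 7.
S2 applies (level before this adjustment is 7 < 14, so +1): 7 + 1 = 8.
S3 applies: 8 + 3 = 11.
S4 applies: 11 + 2 = 13.
S5 does not apply.
S6 applies (level before this adjustment is 13 < 14, so +1): 13 + 1 = 14.
S7 applies: 14 + 2 = 16.
Final offense level: 16.
Criminal history: 6 prior points → Category 3 (4-12).
Level 16 falls in the 12-19 band.
Grid: Level 12-19 × Category 3 = 29-42 months.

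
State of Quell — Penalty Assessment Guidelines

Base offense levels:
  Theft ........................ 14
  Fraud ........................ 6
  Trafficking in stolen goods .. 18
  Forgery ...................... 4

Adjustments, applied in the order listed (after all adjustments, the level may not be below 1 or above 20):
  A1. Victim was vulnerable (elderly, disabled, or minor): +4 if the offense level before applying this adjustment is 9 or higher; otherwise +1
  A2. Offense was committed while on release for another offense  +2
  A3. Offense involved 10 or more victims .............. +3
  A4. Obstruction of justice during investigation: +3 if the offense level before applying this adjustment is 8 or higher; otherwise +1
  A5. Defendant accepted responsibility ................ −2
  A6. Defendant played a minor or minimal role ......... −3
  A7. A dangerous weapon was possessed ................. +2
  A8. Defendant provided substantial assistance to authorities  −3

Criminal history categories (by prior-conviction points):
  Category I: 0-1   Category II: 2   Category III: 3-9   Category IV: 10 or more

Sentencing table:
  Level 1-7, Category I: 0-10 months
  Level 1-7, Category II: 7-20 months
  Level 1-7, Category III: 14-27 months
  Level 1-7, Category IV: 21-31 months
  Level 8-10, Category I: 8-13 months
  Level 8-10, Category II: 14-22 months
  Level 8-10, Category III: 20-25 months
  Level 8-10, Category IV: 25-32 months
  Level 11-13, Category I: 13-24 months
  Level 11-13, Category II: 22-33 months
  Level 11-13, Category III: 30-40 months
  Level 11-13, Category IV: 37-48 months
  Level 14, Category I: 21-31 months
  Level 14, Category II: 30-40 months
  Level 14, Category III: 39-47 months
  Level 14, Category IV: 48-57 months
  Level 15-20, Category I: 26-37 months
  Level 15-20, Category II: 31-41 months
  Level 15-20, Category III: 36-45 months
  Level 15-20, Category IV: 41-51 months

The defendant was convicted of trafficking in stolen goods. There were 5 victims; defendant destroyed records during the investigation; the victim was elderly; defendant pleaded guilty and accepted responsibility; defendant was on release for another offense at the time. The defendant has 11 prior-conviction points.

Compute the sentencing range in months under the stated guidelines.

Base offense level for trafficking in stolen goods: 18.
A1 applies (level before this adjustment is 18 ≥ 9, so +4): 18 + 4 = 22.
A2 applies: 22 + 2 = 24.
A4 applies (level before this adjustment is 24 ≥ 8, so +3): 24 + 3 = 27.
A5 applies: 27 − 2 = 25.
A6 does not apply.
Level 25 exceeds the maximum of 20; capped at 20.
Final offense level: 20.
Criminal history: 11 prior points → Category IV (10+).
Level 20 falls in the 15-20 band.
Grid: Level 15-20 × Category IV = 41-51 months.

41-51 months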